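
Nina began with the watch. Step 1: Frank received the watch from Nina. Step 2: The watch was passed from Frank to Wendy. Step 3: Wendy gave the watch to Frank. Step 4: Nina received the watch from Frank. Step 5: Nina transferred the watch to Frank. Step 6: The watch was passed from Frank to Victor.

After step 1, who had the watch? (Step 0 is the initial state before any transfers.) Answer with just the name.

Tracking the watch holder through step 1:
After step 0 (start): Nina
After step 1: Frank

At step 1, the holder is Frank.

Answer: Frank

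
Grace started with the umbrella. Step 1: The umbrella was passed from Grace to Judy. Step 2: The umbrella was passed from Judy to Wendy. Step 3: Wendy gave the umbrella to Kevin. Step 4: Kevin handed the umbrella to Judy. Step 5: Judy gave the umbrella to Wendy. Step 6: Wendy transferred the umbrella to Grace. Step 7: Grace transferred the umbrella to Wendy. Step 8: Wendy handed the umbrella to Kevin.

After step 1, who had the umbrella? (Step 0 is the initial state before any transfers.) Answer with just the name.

Answer: Judy

Derivation:
Tracking the umbrella holder through step 1:
After step 0 (start): Grace
After step 1: Judy

At step 1, the holder is Judy.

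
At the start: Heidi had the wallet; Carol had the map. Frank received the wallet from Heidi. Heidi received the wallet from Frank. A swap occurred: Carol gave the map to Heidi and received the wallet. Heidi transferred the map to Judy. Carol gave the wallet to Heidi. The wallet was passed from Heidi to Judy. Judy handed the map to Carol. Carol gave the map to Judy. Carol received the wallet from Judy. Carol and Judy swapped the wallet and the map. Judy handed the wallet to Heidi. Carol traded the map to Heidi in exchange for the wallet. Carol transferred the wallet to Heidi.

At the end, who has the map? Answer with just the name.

Answer: Heidi

Derivation:
Tracking all object holders:
Start: wallet:Heidi, map:Carol
Event 1 (give wallet: Heidi -> Frank). State: wallet:Frank, map:Carol
Event 2 (give wallet: Frank -> Heidi). State: wallet:Heidi, map:Carol
Event 3 (swap map<->wallet: now map:Heidi, wallet:Carol). State: wallet:Carol, map:Heidi
Event 4 (give map: Heidi -> Judy). State: wallet:Carol, map:Judy
Event 5 (give wallet: Carol -> Heidi). State: wallet:Heidi, map:Judy
Event 6 (give wallet: Heidi -> Judy). State: wallet:Judy, map:Judy
Event 7 (give map: Judy -> Carol). State: wallet:Judy, map:Carol
Event 8 (give map: Carol -> Judy). State: wallet:Judy, map:Judy
Event 9 (give wallet: Judy -> Carol). State: wallet:Carol, map:Judy
Event 10 (swap wallet<->map: now wallet:Judy, map:Carol). State: wallet:Judy, map:Carol
Event 11 (give wallet: Judy -> Heidi). State: wallet:Heidi, map:Carol
Event 12 (swap map<->wallet: now map:Heidi, wallet:Carol). State: wallet:Carol, map:Heidi
Event 13 (give wallet: Carol -> Heidi). State: wallet:Heidi, map:Heidi

Final state: wallet:Heidi, map:Heidi
The map is held by Heidi.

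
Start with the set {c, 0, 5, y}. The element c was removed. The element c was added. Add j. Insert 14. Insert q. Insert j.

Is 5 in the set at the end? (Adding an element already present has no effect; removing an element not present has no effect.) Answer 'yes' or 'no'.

Answer: yes

Derivation:
Tracking the set through each operation:
Start: {0, 5, c, y}
Event 1 (remove c): removed. Set: {0, 5, y}
Event 2 (add c): added. Set: {0, 5, c, y}
Event 3 (add j): added. Set: {0, 5, c, j, y}
Event 4 (add 14): added. Set: {0, 14, 5, c, j, y}
Event 5 (add q): added. Set: {0, 14, 5, c, j, q, y}
Event 6 (add j): already present, no change. Set: {0, 14, 5, c, j, q, y}

Final set: {0, 14, 5, c, j, q, y} (size 7)
5 is in the final set.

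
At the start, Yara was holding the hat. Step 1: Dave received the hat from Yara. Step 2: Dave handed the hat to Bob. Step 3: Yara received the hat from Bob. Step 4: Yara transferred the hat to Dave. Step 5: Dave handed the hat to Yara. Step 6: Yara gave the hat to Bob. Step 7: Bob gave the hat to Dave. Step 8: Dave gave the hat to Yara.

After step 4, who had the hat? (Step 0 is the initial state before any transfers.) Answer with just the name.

Answer: Dave

Derivation:
Tracking the hat holder through step 4:
After step 0 (start): Yara
After step 1: Dave
After step 2: Bob
After step 3: Yara
After step 4: Dave

At step 4, the holder is Dave.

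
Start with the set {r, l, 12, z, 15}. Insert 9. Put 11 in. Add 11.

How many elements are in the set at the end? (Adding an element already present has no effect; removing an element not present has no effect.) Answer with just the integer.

Tracking the set through each operation:
Start: {12, 15, l, r, z}
Event 1 (add 9): added. Set: {12, 15, 9, l, r, z}
Event 2 (add 11): added. Set: {11, 12, 15, 9, l, r, z}
Event 3 (add 11): already present, no change. Set: {11, 12, 15, 9, l, r, z}

Final set: {11, 12, 15, 9, l, r, z} (size 7)

Answer: 7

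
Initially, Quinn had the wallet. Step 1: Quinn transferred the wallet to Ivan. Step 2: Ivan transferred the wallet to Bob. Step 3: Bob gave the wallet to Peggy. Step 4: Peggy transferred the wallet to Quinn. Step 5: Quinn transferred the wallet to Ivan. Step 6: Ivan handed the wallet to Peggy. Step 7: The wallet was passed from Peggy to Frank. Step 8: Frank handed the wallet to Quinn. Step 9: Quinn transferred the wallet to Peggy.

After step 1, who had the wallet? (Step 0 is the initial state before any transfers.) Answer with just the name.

Tracking the wallet holder through step 1:
After step 0 (start): Quinn
After step 1: Ivan

At step 1, the holder is Ivan.

Answer: Ivan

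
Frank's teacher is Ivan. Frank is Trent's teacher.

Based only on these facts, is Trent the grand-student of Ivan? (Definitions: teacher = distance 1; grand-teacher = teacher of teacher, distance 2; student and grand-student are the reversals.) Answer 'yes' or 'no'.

Reconstructing the teacher chain from the given facts:
  Ivan -> Frank -> Trent
(each arrow means 'teacher of the next')
Positions in the chain (0 = top):
  position of Ivan: 0
  position of Frank: 1
  position of Trent: 2

Trent is at position 2, Ivan is at position 0; signed distance (j - i) = -2.
'grand-student' requires j - i = -2. Actual distance is -2, so the relation HOLDS.

Answer: yes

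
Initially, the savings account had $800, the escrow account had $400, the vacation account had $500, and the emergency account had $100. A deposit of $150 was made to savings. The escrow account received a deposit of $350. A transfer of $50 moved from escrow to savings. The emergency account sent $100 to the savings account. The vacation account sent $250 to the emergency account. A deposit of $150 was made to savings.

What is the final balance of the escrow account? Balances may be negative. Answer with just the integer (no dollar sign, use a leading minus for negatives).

Tracking account balances step by step:
Start: savings=800, escrow=400, vacation=500, emergency=100
Event 1 (deposit 150 to savings): savings: 800 + 150 = 950. Balances: savings=950, escrow=400, vacation=500, emergency=100
Event 2 (deposit 350 to escrow): escrow: 400 + 350 = 750. Balances: savings=950, escrow=750, vacation=500, emergency=100
Event 3 (transfer 50 escrow -> savings): escrow: 750 - 50 = 700, savings: 950 + 50 = 1000. Balances: savings=1000, escrow=700, vacation=500, emergency=100
Event 4 (transfer 100 emergency -> savings): emergency: 100 - 100 = 0, savings: 1000 + 100 = 1100. Balances: savings=1100, escrow=700, vacation=500, emergency=0
Event 5 (transfer 250 vacation -> emergency): vacation: 500 - 250 = 250, emergency: 0 + 250 = 250. Balances: savings=1100, escrow=700, vacation=250, emergency=250
Event 6 (deposit 150 to savings): savings: 1100 + 150 = 1250. Balances: savings=1250, escrow=700, vacation=250, emergency=250

Final balance of escrow: 700

Answer: 700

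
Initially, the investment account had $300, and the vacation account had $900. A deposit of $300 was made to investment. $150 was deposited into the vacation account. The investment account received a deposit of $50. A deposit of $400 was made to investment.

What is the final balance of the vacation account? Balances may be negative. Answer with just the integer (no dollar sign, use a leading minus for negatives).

Answer: 1050

Derivation:
Tracking account balances step by step:
Start: investment=300, vacation=900
Event 1 (deposit 300 to investment): investment: 300 + 300 = 600. Balances: investment=600, vacation=900
Event 2 (deposit 150 to vacation): vacation: 900 + 150 = 1050. Balances: investment=600, vacation=1050
Event 3 (deposit 50 to investment): investment: 600 + 50 = 650. Balances: investment=650, vacation=1050
Event 4 (deposit 400 to investment): investment: 650 + 400 = 1050. Balances: investment=1050, vacation=1050

Final balance of vacation: 1050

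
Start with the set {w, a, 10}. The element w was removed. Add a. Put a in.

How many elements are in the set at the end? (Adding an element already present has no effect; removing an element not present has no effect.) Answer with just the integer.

Tracking the set through each operation:
Start: {10, a, w}
Event 1 (remove w): removed. Set: {10, a}
Event 2 (add a): already present, no change. Set: {10, a}
Event 3 (add a): already present, no change. Set: {10, a}

Final set: {10, a} (size 2)

Answer: 2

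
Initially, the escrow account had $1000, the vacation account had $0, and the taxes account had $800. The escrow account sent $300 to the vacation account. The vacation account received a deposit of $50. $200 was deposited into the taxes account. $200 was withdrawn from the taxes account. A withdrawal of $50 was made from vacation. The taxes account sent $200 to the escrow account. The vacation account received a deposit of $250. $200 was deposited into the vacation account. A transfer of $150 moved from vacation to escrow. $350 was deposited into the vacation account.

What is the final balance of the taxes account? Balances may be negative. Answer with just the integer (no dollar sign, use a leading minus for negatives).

Tracking account balances step by step:
Start: escrow=1000, vacation=0, taxes=800
Event 1 (transfer 300 escrow -> vacation): escrow: 1000 - 300 = 700, vacation: 0 + 300 = 300. Balances: escrow=700, vacation=300, taxes=800
Event 2 (deposit 50 to vacation): vacation: 300 + 50 = 350. Balances: escrow=700, vacation=350, taxes=800
Event 3 (deposit 200 to taxes): taxes: 800 + 200 = 1000. Balances: escrow=700, vacation=350, taxes=1000
Event 4 (withdraw 200 from taxes): taxes: 1000 - 200 = 800. Balances: escrow=700, vacation=350, taxes=800
Event 5 (withdraw 50 from vacation): vacation: 350 - 50 = 300. Balances: escrow=700, vacation=300, taxes=800
Event 6 (transfer 200 taxes -> escrow): taxes: 800 - 200 = 600, escrow: 700 + 200 = 900. Balances: escrow=900, vacation=300, taxes=600
Event 7 (deposit 250 to vacation): vacation: 300 + 250 = 550. Balances: escrow=900, vacation=550, taxes=600
Event 8 (deposit 200 to vacation): vacation: 550 + 200 = 750. Balances: escrow=900, vacation=750, taxes=600
Event 9 (transfer 150 vacation -> escrow): vacation: 750 - 150 = 600, escrow: 900 + 150 = 1050. Balances: escrow=1050, vacation=600, taxes=600
Event 10 (deposit 350 to vacation): vacation: 600 + 350 = 950. Balances: escrow=1050, vacation=950, taxes=600

Final balance of taxes: 600

Answer: 600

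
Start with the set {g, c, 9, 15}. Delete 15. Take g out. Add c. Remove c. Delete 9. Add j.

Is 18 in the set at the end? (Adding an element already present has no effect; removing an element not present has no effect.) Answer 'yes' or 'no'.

Tracking the set through each operation:
Start: {15, 9, c, g}
Event 1 (remove 15): removed. Set: {9, c, g}
Event 2 (remove g): removed. Set: {9, c}
Event 3 (add c): already present, no change. Set: {9, c}
Event 4 (remove c): removed. Set: {9}
Event 5 (remove 9): removed. Set: {}
Event 6 (add j): added. Set: {j}

Final set: {j} (size 1)
18 is NOT in the final set.

Answer: no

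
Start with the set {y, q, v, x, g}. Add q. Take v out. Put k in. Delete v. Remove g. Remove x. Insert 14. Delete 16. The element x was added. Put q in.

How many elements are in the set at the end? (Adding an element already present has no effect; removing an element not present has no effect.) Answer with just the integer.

Answer: 5

Derivation:
Tracking the set through each operation:
Start: {g, q, v, x, y}
Event 1 (add q): already present, no change. Set: {g, q, v, x, y}
Event 2 (remove v): removed. Set: {g, q, x, y}
Event 3 (add k): added. Set: {g, k, q, x, y}
Event 4 (remove v): not present, no change. Set: {g, k, q, x, y}
Event 5 (remove g): removed. Set: {k, q, x, y}
Event 6 (remove x): removed. Set: {k, q, y}
Event 7 (add 14): added. Set: {14, k, q, y}
Event 8 (remove 16): not present, no change. Set: {14, k, q, y}
Event 9 (add x): added. Set: {14, k, q, x, y}
Event 10 (add q): already present, no change. Set: {14, k, q, x, y}

Final set: {14, k, q, x, y} (size 5)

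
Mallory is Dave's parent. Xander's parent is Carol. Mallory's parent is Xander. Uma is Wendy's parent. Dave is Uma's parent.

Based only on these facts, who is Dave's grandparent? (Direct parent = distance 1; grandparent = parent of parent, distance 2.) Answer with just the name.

Reconstructing the parent chain from the given facts:
  Carol -> Xander -> Mallory -> Dave -> Uma -> Wendy
(each arrow means 'parent of the next')
Positions in the chain (0 = top):
  position of Carol: 0
  position of Xander: 1
  position of Mallory: 2
  position of Dave: 3
  position of Uma: 4
  position of Wendy: 5

Dave is at position 3; the grandparent is 2 steps up the chain, i.e. position 1: Xander.

Answer: Xander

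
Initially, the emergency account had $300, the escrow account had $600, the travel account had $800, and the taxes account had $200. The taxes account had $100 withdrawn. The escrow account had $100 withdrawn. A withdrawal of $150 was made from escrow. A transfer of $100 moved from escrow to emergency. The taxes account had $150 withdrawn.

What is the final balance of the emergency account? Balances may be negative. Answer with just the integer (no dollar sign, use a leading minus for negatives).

Tracking account balances step by step:
Start: emergency=300, escrow=600, travel=800, taxes=200
Event 1 (withdraw 100 from taxes): taxes: 200 - 100 = 100. Balances: emergency=300, escrow=600, travel=800, taxes=100
Event 2 (withdraw 100 from escrow): escrow: 600 - 100 = 500. Balances: emergency=300, escrow=500, travel=800, taxes=100
Event 3 (withdraw 150 from escrow): escrow: 500 - 150 = 350. Balances: emergency=300, escrow=350, travel=800, taxes=100
Event 4 (transfer 100 escrow -> emergency): escrow: 350 - 100 = 250, emergency: 300 + 100 = 400. Balances: emergency=400, escrow=250, travel=800, taxes=100
Event 5 (withdraw 150 from taxes): taxes: 100 - 150 = -50. Balances: emergency=400, escrow=250, travel=800, taxes=-50

Final balance of emergency: 400

Answer: 400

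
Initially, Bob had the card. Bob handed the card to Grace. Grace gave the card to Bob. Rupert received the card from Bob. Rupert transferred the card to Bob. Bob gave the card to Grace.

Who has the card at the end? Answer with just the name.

Answer: Grace

Derivation:
Tracking the card through each event:
Start: Bob has the card.
After event 1: Grace has the card.
After event 2: Bob has the card.
After event 3: Rupert has the card.
After event 4: Bob has the card.
After event 5: Grace has the card.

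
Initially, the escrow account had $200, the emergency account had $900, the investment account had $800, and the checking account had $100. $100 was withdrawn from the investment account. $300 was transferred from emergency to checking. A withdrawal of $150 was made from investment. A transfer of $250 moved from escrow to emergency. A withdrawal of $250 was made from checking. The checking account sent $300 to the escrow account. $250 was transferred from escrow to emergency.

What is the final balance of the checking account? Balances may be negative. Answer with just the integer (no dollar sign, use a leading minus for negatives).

Answer: -150

Derivation:
Tracking account balances step by step:
Start: escrow=200, emergency=900, investment=800, checking=100
Event 1 (withdraw 100 from investment): investment: 800 - 100 = 700. Balances: escrow=200, emergency=900, investment=700, checking=100
Event 2 (transfer 300 emergency -> checking): emergency: 900 - 300 = 600, checking: 100 + 300 = 400. Balances: escrow=200, emergency=600, investment=700, checking=400
Event 3 (withdraw 150 from investment): investment: 700 - 150 = 550. Balances: escrow=200, emergency=600, investment=550, checking=400
Event 4 (transfer 250 escrow -> emergency): escrow: 200 - 250 = -50, emergency: 600 + 250 = 850. Balances: escrow=-50, emergency=850, investment=550, checking=400
Event 5 (withdraw 250 from checking): checking: 400 - 250 = 150. Balances: escrow=-50, emergency=850, investment=550, checking=150
Event 6 (transfer 300 checking -> escrow): checking: 150 - 300 = -150, escrow: -50 + 300 = 250. Balances: escrow=250, emergency=850, investment=550, checking=-150
Event 7 (transfer 250 escrow -> emergency): escrow: 250 - 250 = 0, emergency: 850 + 250 = 1100. Balances: escrow=0, emergency=1100, investment=550, checking=-150

Final balance of checking: -150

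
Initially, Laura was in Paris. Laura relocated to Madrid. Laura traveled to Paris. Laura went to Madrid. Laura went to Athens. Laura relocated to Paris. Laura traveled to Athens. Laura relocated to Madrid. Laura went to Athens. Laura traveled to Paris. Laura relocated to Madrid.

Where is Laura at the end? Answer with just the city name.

Tracking Laura's location:
Start: Laura is in Paris.
After move 1: Paris -> Madrid. Laura is in Madrid.
After move 2: Madrid -> Paris. Laura is in Paris.
After move 3: Paris -> Madrid. Laura is in Madrid.
After move 4: Madrid -> Athens. Laura is in Athens.
After move 5: Athens -> Paris. Laura is in Paris.
After move 6: Paris -> Athens. Laura is in Athens.
After move 7: Athens -> Madrid. Laura is in Madrid.
After move 8: Madrid -> Athens. Laura is in Athens.
After move 9: Athens -> Paris. Laura is in Paris.
After move 10: Paris -> Madrid. Laura is in Madrid.

Answer: Madrid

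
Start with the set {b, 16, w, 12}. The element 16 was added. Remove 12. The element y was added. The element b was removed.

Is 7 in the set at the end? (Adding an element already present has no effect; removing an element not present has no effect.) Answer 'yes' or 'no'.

Tracking the set through each operation:
Start: {12, 16, b, w}
Event 1 (add 16): already present, no change. Set: {12, 16, b, w}
Event 2 (remove 12): removed. Set: {16, b, w}
Event 3 (add y): added. Set: {16, b, w, y}
Event 4 (remove b): removed. Set: {16, w, y}

Final set: {16, w, y} (size 3)
7 is NOT in the final set.

Answer: no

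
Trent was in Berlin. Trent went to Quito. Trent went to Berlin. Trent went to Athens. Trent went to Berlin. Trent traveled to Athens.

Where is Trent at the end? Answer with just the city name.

Answer: Athens

Derivation:
Tracking Trent's location:
Start: Trent is in Berlin.
After move 1: Berlin -> Quito. Trent is in Quito.
After move 2: Quito -> Berlin. Trent is in Berlin.
After move 3: Berlin -> Athens. Trent is in Athens.
After move 4: Athens -> Berlin. Trent is in Berlin.
After move 5: Berlin -> Athens. Trent is in Athens.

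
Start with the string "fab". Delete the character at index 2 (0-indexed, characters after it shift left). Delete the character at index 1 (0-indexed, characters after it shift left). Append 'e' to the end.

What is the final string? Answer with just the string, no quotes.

Answer: fe

Derivation:
Applying each edit step by step:
Start: "fab"
Op 1 (delete idx 2 = 'b'): "fab" -> "fa"
Op 2 (delete idx 1 = 'a'): "fa" -> "f"
Op 3 (append 'e'): "f" -> "fe"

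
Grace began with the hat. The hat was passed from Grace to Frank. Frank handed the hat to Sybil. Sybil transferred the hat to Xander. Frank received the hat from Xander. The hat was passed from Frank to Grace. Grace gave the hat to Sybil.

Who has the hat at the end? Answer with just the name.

Answer: Sybil

Derivation:
Tracking the hat through each event:
Start: Grace has the hat.
After event 1: Frank has the hat.
After event 2: Sybil has the hat.
After event 3: Xander has the hat.
After event 4: Frank has the hat.
After event 5: Grace has the hat.
After event 6: Sybil has the hat.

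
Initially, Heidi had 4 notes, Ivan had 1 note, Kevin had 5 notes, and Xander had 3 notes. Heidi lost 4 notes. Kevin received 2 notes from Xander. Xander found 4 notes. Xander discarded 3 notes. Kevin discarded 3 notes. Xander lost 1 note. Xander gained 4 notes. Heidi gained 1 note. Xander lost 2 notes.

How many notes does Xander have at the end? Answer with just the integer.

Tracking counts step by step:
Start: Heidi=4, Ivan=1, Kevin=5, Xander=3
Event 1 (Heidi -4): Heidi: 4 -> 0. State: Heidi=0, Ivan=1, Kevin=5, Xander=3
Event 2 (Xander -> Kevin, 2): Xander: 3 -> 1, Kevin: 5 -> 7. State: Heidi=0, Ivan=1, Kevin=7, Xander=1
Event 3 (Xander +4): Xander: 1 -> 5. State: Heidi=0, Ivan=1, Kevin=7, Xander=5
Event 4 (Xander -3): Xander: 5 -> 2. State: Heidi=0, Ivan=1, Kevin=7, Xander=2
Event 5 (Kevin -3): Kevin: 7 -> 4. State: Heidi=0, Ivan=1, Kevin=4, Xander=2
Event 6 (Xander -1): Xander: 2 -> 1. State: Heidi=0, Ivan=1, Kevin=4, Xander=1
Event 7 (Xander +4): Xander: 1 -> 5. State: Heidi=0, Ivan=1, Kevin=4, Xander=5
Event 8 (Heidi +1): Heidi: 0 -> 1. State: Heidi=1, Ivan=1, Kevin=4, Xander=5
Event 9 (Xander -2): Xander: 5 -> 3. State: Heidi=1, Ivan=1, Kevin=4, Xander=3

Xander's final count: 3

Answer: 3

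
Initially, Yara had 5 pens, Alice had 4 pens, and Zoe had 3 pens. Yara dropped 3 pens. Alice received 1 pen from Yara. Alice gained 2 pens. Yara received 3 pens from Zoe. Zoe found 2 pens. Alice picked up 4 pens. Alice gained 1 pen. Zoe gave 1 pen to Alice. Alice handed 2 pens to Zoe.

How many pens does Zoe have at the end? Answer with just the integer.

Answer: 3

Derivation:
Tracking counts step by step:
Start: Yara=5, Alice=4, Zoe=3
Event 1 (Yara -3): Yara: 5 -> 2. State: Yara=2, Alice=4, Zoe=3
Event 2 (Yara -> Alice, 1): Yara: 2 -> 1, Alice: 4 -> 5. State: Yara=1, Alice=5, Zoe=3
Event 3 (Alice +2): Alice: 5 -> 7. State: Yara=1, Alice=7, Zoe=3
Event 4 (Zoe -> Yara, 3): Zoe: 3 -> 0, Yara: 1 -> 4. State: Yara=4, Alice=7, Zoe=0
Event 5 (Zoe +2): Zoe: 0 -> 2. State: Yara=4, Alice=7, Zoe=2
Event 6 (Alice +4): Alice: 7 -> 11. State: Yara=4, Alice=11, Zoe=2
Event 7 (Alice +1): Alice: 11 -> 12. State: Yara=4, Alice=12, Zoe=2
Event 8 (Zoe -> Alice, 1): Zoe: 2 -> 1, Alice: 12 -> 13. State: Yara=4, Alice=13, Zoe=1
Event 9 (Alice -> Zoe, 2): Alice: 13 -> 11, Zoe: 1 -> 3. State: Yara=4, Alice=11, Zoe=3

Zoe's final count: 3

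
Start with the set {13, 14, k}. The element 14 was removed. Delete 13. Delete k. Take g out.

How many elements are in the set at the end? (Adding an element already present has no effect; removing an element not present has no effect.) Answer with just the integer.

Tracking the set through each operation:
Start: {13, 14, k}
Event 1 (remove 14): removed. Set: {13, k}
Event 2 (remove 13): removed. Set: {k}
Event 3 (remove k): removed. Set: {}
Event 4 (remove g): not present, no change. Set: {}

Final set: {} (size 0)

Answer: 0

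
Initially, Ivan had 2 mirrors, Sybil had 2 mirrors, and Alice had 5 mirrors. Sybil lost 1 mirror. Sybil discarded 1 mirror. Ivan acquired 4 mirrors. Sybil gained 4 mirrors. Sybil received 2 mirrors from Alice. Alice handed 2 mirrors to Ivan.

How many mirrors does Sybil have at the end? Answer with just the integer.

Tracking counts step by step:
Start: Ivan=2, Sybil=2, Alice=5
Event 1 (Sybil -1): Sybil: 2 -> 1. State: Ivan=2, Sybil=1, Alice=5
Event 2 (Sybil -1): Sybil: 1 -> 0. State: Ivan=2, Sybil=0, Alice=5
Event 3 (Ivan +4): Ivan: 2 -> 6. State: Ivan=6, Sybil=0, Alice=5
Event 4 (Sybil +4): Sybil: 0 -> 4. State: Ivan=6, Sybil=4, Alice=5
Event 5 (Alice -> Sybil, 2): Alice: 5 -> 3, Sybil: 4 -> 6. State: Ivan=6, Sybil=6, Alice=3
Event 6 (Alice -> Ivan, 2): Alice: 3 -> 1, Ivan: 6 -> 8. State: Ivan=8, Sybil=6, Alice=1

Sybil's final count: 6

Answer: 6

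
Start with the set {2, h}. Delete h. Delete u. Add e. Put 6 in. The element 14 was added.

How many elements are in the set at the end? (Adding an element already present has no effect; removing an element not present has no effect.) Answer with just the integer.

Answer: 4

Derivation:
Tracking the set through each operation:
Start: {2, h}
Event 1 (remove h): removed. Set: {2}
Event 2 (remove u): not present, no change. Set: {2}
Event 3 (add e): added. Set: {2, e}
Event 4 (add 6): added. Set: {2, 6, e}
Event 5 (add 14): added. Set: {14, 2, 6, e}

Final set: {14, 2, 6, e} (size 4)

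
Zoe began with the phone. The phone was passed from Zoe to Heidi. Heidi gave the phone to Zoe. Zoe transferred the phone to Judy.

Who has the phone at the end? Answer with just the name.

Tracking the phone through each event:
Start: Zoe has the phone.
After event 1: Heidi has the phone.
After event 2: Zoe has the phone.
After event 3: Judy has the phone.

Answer: Judy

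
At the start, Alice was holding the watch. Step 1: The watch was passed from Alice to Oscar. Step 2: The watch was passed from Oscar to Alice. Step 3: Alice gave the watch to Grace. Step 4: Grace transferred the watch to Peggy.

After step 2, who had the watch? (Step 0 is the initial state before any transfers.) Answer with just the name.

Answer: Alice

Derivation:
Tracking the watch holder through step 2:
After step 0 (start): Alice
After step 1: Oscar
After step 2: Alice

At step 2, the holder is Alice.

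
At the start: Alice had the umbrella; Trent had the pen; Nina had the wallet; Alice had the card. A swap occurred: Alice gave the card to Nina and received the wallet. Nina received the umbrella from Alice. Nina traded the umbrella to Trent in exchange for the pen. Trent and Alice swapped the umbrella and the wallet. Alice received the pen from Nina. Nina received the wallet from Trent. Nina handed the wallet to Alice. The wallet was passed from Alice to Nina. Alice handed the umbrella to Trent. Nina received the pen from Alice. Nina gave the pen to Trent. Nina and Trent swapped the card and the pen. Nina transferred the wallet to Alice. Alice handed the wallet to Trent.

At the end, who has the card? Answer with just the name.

Answer: Trent

Derivation:
Tracking all object holders:
Start: umbrella:Alice, pen:Trent, wallet:Nina, card:Alice
Event 1 (swap card<->wallet: now card:Nina, wallet:Alice). State: umbrella:Alice, pen:Trent, wallet:Alice, card:Nina
Event 2 (give umbrella: Alice -> Nina). State: umbrella:Nina, pen:Trent, wallet:Alice, card:Nina
Event 3 (swap umbrella<->pen: now umbrella:Trent, pen:Nina). State: umbrella:Trent, pen:Nina, wallet:Alice, card:Nina
Event 4 (swap umbrella<->wallet: now umbrella:Alice, wallet:Trent). State: umbrella:Alice, pen:Nina, wallet:Trent, card:Nina
Event 5 (give pen: Nina -> Alice). State: umbrella:Alice, pen:Alice, wallet:Trent, card:Nina
Event 6 (give wallet: Trent -> Nina). State: umbrella:Alice, pen:Alice, wallet:Nina, card:Nina
Event 7 (give wallet: Nina -> Alice). State: umbrella:Alice, pen:Alice, wallet:Alice, card:Nina
Event 8 (give wallet: Alice -> Nina). State: umbrella:Alice, pen:Alice, wallet:Nina, card:Nina
Event 9 (give umbrella: Alice -> Trent). State: umbrella:Trent, pen:Alice, wallet:Nina, card:Nina
Event 10 (give pen: Alice -> Nina). State: umbrella:Trent, pen:Nina, wallet:Nina, card:Nina
Event 11 (give pen: Nina -> Trent). State: umbrella:Trent, pen:Trent, wallet:Nina, card:Nina
Event 12 (swap card<->pen: now card:Trent, pen:Nina). State: umbrella:Trent, pen:Nina, wallet:Nina, card:Trent
Event 13 (give wallet: Nina -> Alice). State: umbrella:Trent, pen:Nina, wallet:Alice, card:Trent
Event 14 (give wallet: Alice -> Trent). State: umbrella:Trent, pen:Nina, wallet:Trent, card:Trent

Final state: umbrella:Trent, pen:Nina, wallet:Trent, card:Trent
The card is held by Trent.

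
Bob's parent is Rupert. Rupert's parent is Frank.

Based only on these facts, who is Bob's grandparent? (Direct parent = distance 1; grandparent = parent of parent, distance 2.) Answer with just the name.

Reconstructing the parent chain from the given facts:
  Frank -> Rupert -> Bob
(each arrow means 'parent of the next')
Positions in the chain (0 = top):
  position of Frank: 0
  position of Rupert: 1
  position of Bob: 2

Bob is at position 2; the grandparent is 2 steps up the chain, i.e. position 0: Frank.

Answer: Frank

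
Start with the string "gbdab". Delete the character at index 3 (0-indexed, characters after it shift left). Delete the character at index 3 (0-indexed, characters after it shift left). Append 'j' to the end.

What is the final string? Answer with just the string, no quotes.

Applying each edit step by step:
Start: "gbdab"
Op 1 (delete idx 3 = 'a'): "gbdab" -> "gbdb"
Op 2 (delete idx 3 = 'b'): "gbdb" -> "gbd"
Op 3 (append 'j'): "gbd" -> "gbdj"

Answer: gbdj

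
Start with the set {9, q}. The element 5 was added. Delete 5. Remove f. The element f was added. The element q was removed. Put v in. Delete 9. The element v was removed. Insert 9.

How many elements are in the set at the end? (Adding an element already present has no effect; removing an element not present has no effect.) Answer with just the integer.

Answer: 2

Derivation:
Tracking the set through each operation:
Start: {9, q}
Event 1 (add 5): added. Set: {5, 9, q}
Event 2 (remove 5): removed. Set: {9, q}
Event 3 (remove f): not present, no change. Set: {9, q}
Event 4 (add f): added. Set: {9, f, q}
Event 5 (remove q): removed. Set: {9, f}
Event 6 (add v): added. Set: {9, f, v}
Event 7 (remove 9): removed. Set: {f, v}
Event 8 (remove v): removed. Set: {f}
Event 9 (add 9): added. Set: {9, f}

Final set: {9, f} (size 2)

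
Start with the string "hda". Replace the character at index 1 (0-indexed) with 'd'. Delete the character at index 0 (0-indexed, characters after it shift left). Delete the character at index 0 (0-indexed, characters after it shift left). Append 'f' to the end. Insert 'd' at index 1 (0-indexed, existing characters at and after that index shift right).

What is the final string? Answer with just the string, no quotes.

Applying each edit step by step:
Start: "hda"
Op 1 (replace idx 1: 'd' -> 'd'): "hda" -> "hda"
Op 2 (delete idx 0 = 'h'): "hda" -> "da"
Op 3 (delete idx 0 = 'd'): "da" -> "a"
Op 4 (append 'f'): "a" -> "af"
Op 5 (insert 'd' at idx 1): "af" -> "adf"

Answer: adf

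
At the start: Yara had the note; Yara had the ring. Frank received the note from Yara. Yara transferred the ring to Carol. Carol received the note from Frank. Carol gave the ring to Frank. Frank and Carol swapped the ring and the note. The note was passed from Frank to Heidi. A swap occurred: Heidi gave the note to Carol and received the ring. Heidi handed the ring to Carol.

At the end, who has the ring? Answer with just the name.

Answer: Carol

Derivation:
Tracking all object holders:
Start: note:Yara, ring:Yara
Event 1 (give note: Yara -> Frank). State: note:Frank, ring:Yara
Event 2 (give ring: Yara -> Carol). State: note:Frank, ring:Carol
Event 3 (give note: Frank -> Carol). State: note:Carol, ring:Carol
Event 4 (give ring: Carol -> Frank). State: note:Carol, ring:Frank
Event 5 (swap ring<->note: now ring:Carol, note:Frank). State: note:Frank, ring:Carol
Event 6 (give note: Frank -> Heidi). State: note:Heidi, ring:Carol
Event 7 (swap note<->ring: now note:Carol, ring:Heidi). State: note:Carol, ring:Heidi
Event 8 (give ring: Heidi -> Carol). State: note:Carol, ring:Carol

Final state: note:Carol, ring:Carol
The ring is held by Carol.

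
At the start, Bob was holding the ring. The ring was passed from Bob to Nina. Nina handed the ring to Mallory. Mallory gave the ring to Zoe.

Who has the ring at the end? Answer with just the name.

Tracking the ring through each event:
Start: Bob has the ring.
After event 1: Nina has the ring.
After event 2: Mallory has the ring.
After event 3: Zoe has the ring.

Answer: Zoe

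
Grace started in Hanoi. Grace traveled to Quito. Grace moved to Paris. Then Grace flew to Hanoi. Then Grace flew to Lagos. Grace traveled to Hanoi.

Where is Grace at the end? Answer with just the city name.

Answer: Hanoi

Derivation:
Tracking Grace's location:
Start: Grace is in Hanoi.
After move 1: Hanoi -> Quito. Grace is in Quito.
After move 2: Quito -> Paris. Grace is in Paris.
After move 3: Paris -> Hanoi. Grace is in Hanoi.
After move 4: Hanoi -> Lagos. Grace is in Lagos.
After move 5: Lagos -> Hanoi. Grace is in Hanoi.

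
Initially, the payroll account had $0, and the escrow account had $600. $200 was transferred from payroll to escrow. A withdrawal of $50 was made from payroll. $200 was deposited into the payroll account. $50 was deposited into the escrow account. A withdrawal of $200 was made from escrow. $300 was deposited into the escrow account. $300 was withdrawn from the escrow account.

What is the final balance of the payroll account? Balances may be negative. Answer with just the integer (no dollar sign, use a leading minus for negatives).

Tracking account balances step by step:
Start: payroll=0, escrow=600
Event 1 (transfer 200 payroll -> escrow): payroll: 0 - 200 = -200, escrow: 600 + 200 = 800. Balances: payroll=-200, escrow=800
Event 2 (withdraw 50 from payroll): payroll: -200 - 50 = -250. Balances: payroll=-250, escrow=800
Event 3 (deposit 200 to payroll): payroll: -250 + 200 = -50. Balances: payroll=-50, escrow=800
Event 4 (deposit 50 to escrow): escrow: 800 + 50 = 850. Balances: payroll=-50, escrow=850
Event 5 (withdraw 200 from escrow): escrow: 850 - 200 = 650. Balances: payroll=-50, escrow=650
Event 6 (deposit 300 to escrow): escrow: 650 + 300 = 950. Balances: payroll=-50, escrow=950
Event 7 (withdraw 300 from escrow): escrow: 950 - 300 = 650. Balances: payroll=-50, escrow=650

Final balance of payroll: -50

Answer: -50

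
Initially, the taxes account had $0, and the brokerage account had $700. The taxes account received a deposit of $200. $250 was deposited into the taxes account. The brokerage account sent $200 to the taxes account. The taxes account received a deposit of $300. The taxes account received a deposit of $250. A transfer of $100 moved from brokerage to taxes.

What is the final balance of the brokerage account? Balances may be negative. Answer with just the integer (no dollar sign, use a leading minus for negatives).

Answer: 400

Derivation:
Tracking account balances step by step:
Start: taxes=0, brokerage=700
Event 1 (deposit 200 to taxes): taxes: 0 + 200 = 200. Balances: taxes=200, brokerage=700
Event 2 (deposit 250 to taxes): taxes: 200 + 250 = 450. Balances: taxes=450, brokerage=700
Event 3 (transfer 200 brokerage -> taxes): brokerage: 700 - 200 = 500, taxes: 450 + 200 = 650. Balances: taxes=650, brokerage=500
Event 4 (deposit 300 to taxes): taxes: 650 + 300 = 950. Balances: taxes=950, brokerage=500
Event 5 (deposit 250 to taxes): taxes: 950 + 250 = 1200. Balances: taxes=1200, brokerage=500
Event 6 (transfer 100 brokerage -> taxes): brokerage: 500 - 100 = 400, taxes: 1200 + 100 = 1300. Balances: taxes=1300, brokerage=400

Final balance of brokerage: 400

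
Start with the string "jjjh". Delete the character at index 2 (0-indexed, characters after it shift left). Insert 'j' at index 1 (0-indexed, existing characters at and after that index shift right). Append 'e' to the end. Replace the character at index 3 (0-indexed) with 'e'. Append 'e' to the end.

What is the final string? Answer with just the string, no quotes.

Answer: jjjeee

Derivation:
Applying each edit step by step:
Start: "jjjh"
Op 1 (delete idx 2 = 'j'): "jjjh" -> "jjh"
Op 2 (insert 'j' at idx 1): "jjh" -> "jjjh"
Op 3 (append 'e'): "jjjh" -> "jjjhe"
Op 4 (replace idx 3: 'h' -> 'e'): "jjjhe" -> "jjjee"
Op 5 (append 'e'): "jjjee" -> "jjjeee"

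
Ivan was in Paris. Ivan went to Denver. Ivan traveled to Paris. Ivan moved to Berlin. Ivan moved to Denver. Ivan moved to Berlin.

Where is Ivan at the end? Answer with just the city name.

Tracking Ivan's location:
Start: Ivan is in Paris.
After move 1: Paris -> Denver. Ivan is in Denver.
After move 2: Denver -> Paris. Ivan is in Paris.
After move 3: Paris -> Berlin. Ivan is in Berlin.
After move 4: Berlin -> Denver. Ivan is in Denver.
After move 5: Denver -> Berlin. Ivan is in Berlin.

Answer: Berlin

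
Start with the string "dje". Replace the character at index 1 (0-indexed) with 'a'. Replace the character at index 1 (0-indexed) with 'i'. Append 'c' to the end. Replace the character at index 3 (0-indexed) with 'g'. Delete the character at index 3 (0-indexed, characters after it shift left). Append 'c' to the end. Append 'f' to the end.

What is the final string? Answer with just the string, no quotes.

Applying each edit step by step:
Start: "dje"
Op 1 (replace idx 1: 'j' -> 'a'): "dje" -> "dae"
Op 2 (replace idx 1: 'a' -> 'i'): "dae" -> "die"
Op 3 (append 'c'): "die" -> "diec"
Op 4 (replace idx 3: 'c' -> 'g'): "diec" -> "dieg"
Op 5 (delete idx 3 = 'g'): "dieg" -> "die"
Op 6 (append 'c'): "die" -> "diec"
Op 7 (append 'f'): "diec" -> "diecf"

Answer: diecf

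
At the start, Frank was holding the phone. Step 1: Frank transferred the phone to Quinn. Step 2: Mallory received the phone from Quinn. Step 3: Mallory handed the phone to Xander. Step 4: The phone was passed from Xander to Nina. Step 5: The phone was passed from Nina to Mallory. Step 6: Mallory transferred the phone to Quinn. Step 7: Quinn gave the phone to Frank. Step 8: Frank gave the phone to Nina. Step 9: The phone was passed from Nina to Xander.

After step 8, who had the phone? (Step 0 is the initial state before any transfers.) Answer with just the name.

Answer: Nina

Derivation:
Tracking the phone holder through step 8:
After step 0 (start): Frank
After step 1: Quinn
After step 2: Mallory
After step 3: Xander
After step 4: Nina
After step 5: Mallory
After step 6: Quinn
After step 7: Frank
After step 8: Nina

At step 8, the holder is Nina.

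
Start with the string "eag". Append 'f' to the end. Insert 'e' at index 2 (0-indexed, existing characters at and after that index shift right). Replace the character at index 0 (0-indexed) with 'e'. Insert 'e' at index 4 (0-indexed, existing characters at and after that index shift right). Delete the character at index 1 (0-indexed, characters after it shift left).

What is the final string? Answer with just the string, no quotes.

Applying each edit step by step:
Start: "eag"
Op 1 (append 'f'): "eag" -> "eagf"
Op 2 (insert 'e' at idx 2): "eagf" -> "eaegf"
Op 3 (replace idx 0: 'e' -> 'e'): "eaegf" -> "eaegf"
Op 4 (insert 'e' at idx 4): "eaegf" -> "eaegef"
Op 5 (delete idx 1 = 'a'): "eaegef" -> "eegef"

Answer: eegef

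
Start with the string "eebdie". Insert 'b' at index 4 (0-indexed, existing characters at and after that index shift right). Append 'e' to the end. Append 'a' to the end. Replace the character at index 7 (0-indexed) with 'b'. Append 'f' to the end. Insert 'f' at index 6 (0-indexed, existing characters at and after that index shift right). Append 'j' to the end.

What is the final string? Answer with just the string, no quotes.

Answer: eebdbifebafj

Derivation:
Applying each edit step by step:
Start: "eebdie"
Op 1 (insert 'b' at idx 4): "eebdie" -> "eebdbie"
Op 2 (append 'e'): "eebdbie" -> "eebdbiee"
Op 3 (append 'a'): "eebdbiee" -> "eebdbieea"
Op 4 (replace idx 7: 'e' -> 'b'): "eebdbieea" -> "eebdbieba"
Op 5 (append 'f'): "eebdbieba" -> "eebdbiebaf"
Op 6 (insert 'f' at idx 6): "eebdbiebaf" -> "eebdbifebaf"
Op 7 (append 'j'): "eebdbifebaf" -> "eebdbifebafj"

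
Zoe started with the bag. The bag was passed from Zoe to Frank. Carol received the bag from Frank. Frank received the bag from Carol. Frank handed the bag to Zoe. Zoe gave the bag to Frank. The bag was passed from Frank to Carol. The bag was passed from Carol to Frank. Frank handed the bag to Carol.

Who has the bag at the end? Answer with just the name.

Answer: Carol

Derivation:
Tracking the bag through each event:
Start: Zoe has the bag.
After event 1: Frank has the bag.
After event 2: Carol has the bag.
After event 3: Frank has the bag.
After event 4: Zoe has the bag.
After event 5: Frank has the bag.
After event 6: Carol has the bag.
After event 7: Frank has the bag.
After event 8: Carol has the bag.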